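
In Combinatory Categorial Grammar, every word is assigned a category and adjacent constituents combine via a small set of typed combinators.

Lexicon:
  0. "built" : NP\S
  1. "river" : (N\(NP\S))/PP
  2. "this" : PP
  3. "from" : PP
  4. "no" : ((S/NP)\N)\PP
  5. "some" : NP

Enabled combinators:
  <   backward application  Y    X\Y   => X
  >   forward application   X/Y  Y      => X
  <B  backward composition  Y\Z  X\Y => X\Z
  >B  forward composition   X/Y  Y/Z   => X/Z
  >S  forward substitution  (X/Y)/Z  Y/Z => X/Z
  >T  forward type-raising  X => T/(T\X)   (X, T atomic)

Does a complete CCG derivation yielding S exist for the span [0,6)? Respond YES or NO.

[0,6] S   >
  [0,5] S/NP   <
    [0,3] N   <
      [0,1] "built" : NP\S
      [1,3] N\(NP\S)   >
        [1,2] "river" : (N\(NP\S))/PP
        [2,3] "this" : PP
    [3,5] (S/NP)\N   <
      [3,4] "from" : PP
      [4,5] "no" : ((S/NP)\N)\PP
  [5,6] "some" : NP

YES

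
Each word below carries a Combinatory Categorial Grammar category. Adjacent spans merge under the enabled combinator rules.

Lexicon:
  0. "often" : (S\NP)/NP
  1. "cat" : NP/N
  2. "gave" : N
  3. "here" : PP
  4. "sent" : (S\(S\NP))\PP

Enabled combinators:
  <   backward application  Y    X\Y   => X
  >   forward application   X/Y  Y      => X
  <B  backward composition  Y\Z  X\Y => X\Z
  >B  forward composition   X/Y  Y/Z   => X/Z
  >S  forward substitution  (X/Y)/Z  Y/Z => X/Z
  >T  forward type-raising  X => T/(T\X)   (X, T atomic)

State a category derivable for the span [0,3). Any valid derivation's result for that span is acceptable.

[0,5] S   <
  [0,3] S\NP   >
    [0,1] "often" : (S\NP)/NP
    [1,3] NP   >
      [1,2] "cat" : NP/N
      [2,3] "gave" : N
  [3,5] S\(S\NP)   <
    [3,4] "here" : PP
    [4,5] "sent" : (S\(S\NP))\PP

S\NP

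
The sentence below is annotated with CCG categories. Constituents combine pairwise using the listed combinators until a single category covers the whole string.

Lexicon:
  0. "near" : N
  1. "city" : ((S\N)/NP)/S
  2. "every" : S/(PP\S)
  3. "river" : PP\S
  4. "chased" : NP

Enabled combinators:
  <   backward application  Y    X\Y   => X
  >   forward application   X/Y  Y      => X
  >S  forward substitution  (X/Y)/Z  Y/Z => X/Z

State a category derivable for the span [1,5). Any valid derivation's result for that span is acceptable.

S\N

[0,5] S   <
  [0,1] "near" : N
  [1,5] S\N   >
    [1,4] (S\N)/NP   >
      [1,2] "city" : ((S\N)/NP)/S
      [2,4] S   >
        [2,3] "every" : S/(PP\S)
        [3,4] "river" : PP\S
    [4,5] "chased" : NP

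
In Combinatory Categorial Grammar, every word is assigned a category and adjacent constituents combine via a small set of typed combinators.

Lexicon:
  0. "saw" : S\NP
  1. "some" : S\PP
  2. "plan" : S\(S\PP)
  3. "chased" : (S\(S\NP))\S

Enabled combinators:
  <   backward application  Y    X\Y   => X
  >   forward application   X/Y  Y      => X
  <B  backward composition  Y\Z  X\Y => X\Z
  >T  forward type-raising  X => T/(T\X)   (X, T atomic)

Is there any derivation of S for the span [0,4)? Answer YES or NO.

[0,4] S   <
  [0,1] "saw" : S\NP
  [1,4] S\(S\NP)   <
    [1,3] S   <
      [1,2] "some" : S\PP
      [2,3] "plan" : S\(S\PP)
    [3,4] "chased" : (S\(S\NP))\S

YES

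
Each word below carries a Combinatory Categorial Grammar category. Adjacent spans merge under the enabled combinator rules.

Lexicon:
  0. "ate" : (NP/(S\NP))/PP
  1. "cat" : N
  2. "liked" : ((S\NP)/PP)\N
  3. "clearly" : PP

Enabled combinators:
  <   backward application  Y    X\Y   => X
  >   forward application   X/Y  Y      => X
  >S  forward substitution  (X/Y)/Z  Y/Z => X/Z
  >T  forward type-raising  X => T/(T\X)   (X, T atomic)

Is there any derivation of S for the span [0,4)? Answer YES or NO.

NO

(NP/(S\NP))/PP N ((S\NP)/PP)\N PP
CKY chart[0,4] = {N/(N\NP), NP, NP/(NP\NP), PP/(PP\NP), S/(S\NP)}; S ∉ chart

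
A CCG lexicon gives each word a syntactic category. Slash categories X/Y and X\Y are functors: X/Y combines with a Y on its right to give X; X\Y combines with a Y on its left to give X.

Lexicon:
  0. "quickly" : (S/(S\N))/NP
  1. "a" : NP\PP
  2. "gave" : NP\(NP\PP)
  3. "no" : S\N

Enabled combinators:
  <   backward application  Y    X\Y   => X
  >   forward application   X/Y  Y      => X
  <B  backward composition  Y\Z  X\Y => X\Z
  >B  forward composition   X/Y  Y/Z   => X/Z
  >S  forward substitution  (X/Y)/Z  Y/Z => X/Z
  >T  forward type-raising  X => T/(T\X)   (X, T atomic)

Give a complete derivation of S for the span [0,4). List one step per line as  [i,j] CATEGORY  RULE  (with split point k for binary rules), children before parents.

[0,1] (S/(S\N))/NP  lex  "quickly"
[1,2] NP\PP  lex  "a"
[2,3] NP\(NP\PP)  lex  "gave"
[1,3] NP  <  k=2
[0,3] S/(S\N)  >  k=1
[3,4] S\N  lex  "no"
[0,4] S  >  k=3

[0,4] S   >
  [0,3] S/(S\N)   >
    [0,1] "quickly" : (S/(S\N))/NP
    [1,3] NP   <
      [1,2] "a" : NP\PP
      [2,3] "gave" : NP\(NP\PP)
  [3,4] "no" : S\N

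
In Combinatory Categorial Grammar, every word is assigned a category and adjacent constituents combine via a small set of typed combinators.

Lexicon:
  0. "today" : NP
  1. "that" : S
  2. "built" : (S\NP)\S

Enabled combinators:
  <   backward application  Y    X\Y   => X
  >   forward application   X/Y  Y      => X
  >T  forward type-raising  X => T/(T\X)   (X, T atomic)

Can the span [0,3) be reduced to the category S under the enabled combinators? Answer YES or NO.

YES

[0,3] S   <
  [0,1] "today" : NP
  [1,3] S\NP   <
    [1,2] "that" : S
    [2,3] "built" : (S\NP)\S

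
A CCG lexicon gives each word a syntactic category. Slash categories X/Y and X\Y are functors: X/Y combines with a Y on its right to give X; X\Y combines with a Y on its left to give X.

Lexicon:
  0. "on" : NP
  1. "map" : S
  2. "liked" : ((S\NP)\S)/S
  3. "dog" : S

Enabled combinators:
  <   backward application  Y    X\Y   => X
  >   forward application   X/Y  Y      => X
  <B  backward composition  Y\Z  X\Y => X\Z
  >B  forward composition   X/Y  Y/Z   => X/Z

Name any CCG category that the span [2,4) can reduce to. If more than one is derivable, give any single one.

[0,4] S   <
  [0,1] "on" : NP
  [1,4] S\NP   <
    [1,2] "map" : S
    [2,4] (S\NP)\S   >
      [2,3] "liked" : ((S\NP)\S)/S
      [3,4] "dog" : S

(S\NP)\S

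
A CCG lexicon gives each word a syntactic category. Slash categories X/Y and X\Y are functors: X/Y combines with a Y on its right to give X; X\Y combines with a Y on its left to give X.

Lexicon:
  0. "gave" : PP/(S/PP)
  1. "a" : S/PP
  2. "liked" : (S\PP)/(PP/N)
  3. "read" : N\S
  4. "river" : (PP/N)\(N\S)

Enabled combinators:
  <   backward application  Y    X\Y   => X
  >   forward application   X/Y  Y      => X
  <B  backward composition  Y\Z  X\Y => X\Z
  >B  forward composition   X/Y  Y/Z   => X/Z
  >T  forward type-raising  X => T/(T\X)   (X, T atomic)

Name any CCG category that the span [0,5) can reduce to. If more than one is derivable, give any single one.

S

[0,5] S   <
  [0,2] PP   >
    [0,1] "gave" : PP/(S/PP)
    [1,2] "a" : S/PP
  [2,5] S\PP   >
    [2,3] "liked" : (S\PP)/(PP/N)
    [3,5] PP/N   <
      [3,4] "read" : N\S
      [4,5] "river" : (PP/N)\(N\S)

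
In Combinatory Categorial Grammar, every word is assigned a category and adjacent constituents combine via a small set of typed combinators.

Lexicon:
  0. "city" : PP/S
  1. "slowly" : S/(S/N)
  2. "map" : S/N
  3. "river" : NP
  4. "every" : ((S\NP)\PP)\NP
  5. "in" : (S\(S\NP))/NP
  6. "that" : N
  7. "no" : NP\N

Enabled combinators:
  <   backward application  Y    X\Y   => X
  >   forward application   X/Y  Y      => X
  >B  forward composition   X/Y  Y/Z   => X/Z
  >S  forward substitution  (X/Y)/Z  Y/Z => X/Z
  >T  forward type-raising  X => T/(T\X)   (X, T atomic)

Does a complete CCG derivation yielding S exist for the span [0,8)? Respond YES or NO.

YES

[0,8] S   <
  [0,5] S\NP   <
    [0,3] PP   >
      [0,1] "city" : PP/S
      [1,3] S   >
        [1,2] "slowly" : S/(S/N)
        [2,3] "map" : S/N
    [3,5] (S\NP)\PP   <
      [3,4] "river" : NP
      [4,5] "every" : ((S\NP)\PP)\NP
  [5,8] S\(S\NP)   >
    [5,6] "in" : (S\(S\NP))/NP
    [6,8] NP   <
      [6,7] "that" : N
      [7,8] "no" : NP\N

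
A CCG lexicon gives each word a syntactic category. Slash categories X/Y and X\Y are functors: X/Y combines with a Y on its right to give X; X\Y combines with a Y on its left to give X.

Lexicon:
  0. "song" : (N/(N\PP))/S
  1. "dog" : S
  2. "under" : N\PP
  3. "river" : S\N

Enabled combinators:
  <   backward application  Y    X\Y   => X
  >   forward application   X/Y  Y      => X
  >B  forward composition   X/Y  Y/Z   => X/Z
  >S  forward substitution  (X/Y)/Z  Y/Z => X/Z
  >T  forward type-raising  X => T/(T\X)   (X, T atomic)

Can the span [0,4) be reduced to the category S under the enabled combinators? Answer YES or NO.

YES

[0,4] S   <
  [0,3] N   >
    [0,2] N/(N\PP)   >
      [0,1] "song" : (N/(N\PP))/S
      [1,2] "dog" : S
    [2,3] "under" : N\PP
  [3,4] "river" : S\N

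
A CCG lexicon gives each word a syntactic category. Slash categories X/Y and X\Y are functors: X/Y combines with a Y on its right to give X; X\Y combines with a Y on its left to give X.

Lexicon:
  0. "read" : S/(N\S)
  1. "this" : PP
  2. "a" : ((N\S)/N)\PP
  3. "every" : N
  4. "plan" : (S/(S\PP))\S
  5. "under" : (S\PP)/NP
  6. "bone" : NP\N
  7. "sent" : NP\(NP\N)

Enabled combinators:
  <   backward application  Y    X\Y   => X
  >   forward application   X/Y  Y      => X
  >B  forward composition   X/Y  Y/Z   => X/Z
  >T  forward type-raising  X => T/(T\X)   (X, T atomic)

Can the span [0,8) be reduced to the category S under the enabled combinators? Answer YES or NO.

YES

[0,8] S   >
  [0,5] S/(S\PP)   <
    [0,4] S   >
      [0,3] S/N   >B
        [0,1] "read" : S/(N\S)
        [1,3] (N\S)/N   <
          [1,2] "this" : PP
          [2,3] "a" : ((N\S)/N)\PP
      [3,4] "every" : N
    [4,5] "plan" : (S/(S\PP))\S
  [5,8] S\PP   >
    [5,6] "under" : (S\PP)/NP
    [6,8] NP   <
      [6,7] "bone" : NP\N
      [7,8] "sent" : NP\(NP\N)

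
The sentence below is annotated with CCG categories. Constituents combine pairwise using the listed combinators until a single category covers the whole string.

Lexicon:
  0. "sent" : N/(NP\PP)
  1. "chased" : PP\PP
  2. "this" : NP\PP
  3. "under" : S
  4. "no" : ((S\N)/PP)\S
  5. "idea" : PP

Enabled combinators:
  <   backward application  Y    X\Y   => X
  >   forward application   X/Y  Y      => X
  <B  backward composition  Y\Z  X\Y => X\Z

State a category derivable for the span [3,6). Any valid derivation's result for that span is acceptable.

S\N

[0,6] S   <
  [0,3] N   >
    [0,1] "sent" : N/(NP\PP)
    [1,3] NP\PP   <B
      [1,2] "chased" : PP\PP
      [2,3] "this" : NP\PP
  [3,6] S\N   >
    [3,5] (S\N)/PP   <
      [3,4] "under" : S
      [4,5] "no" : ((S\N)/PP)\S
    [5,6] "idea" : PP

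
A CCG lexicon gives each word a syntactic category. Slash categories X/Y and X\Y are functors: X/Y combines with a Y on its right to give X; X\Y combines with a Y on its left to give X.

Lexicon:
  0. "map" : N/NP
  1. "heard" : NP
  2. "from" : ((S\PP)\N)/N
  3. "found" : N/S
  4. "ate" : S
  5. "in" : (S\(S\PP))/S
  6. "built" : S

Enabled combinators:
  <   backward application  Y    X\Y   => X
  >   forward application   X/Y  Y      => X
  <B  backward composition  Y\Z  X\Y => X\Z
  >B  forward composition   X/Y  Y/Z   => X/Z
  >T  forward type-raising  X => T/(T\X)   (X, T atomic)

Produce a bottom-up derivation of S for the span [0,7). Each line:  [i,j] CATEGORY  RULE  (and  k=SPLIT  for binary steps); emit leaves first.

[0,1] N/NP  lex  "map"
[1,2] NP  lex  "heard"
[0,2] N  >  k=1
[2,3] ((S\PP)\N)/N  lex  "from"
[3,4] N/S  lex  "found"
[4,5] S  lex  "ate"
[3,5] N  >  k=4
[2,5] (S\PP)\N  >  k=3
[0,5] S\PP  <  k=2
[5,6] (S\(S\PP))/S  lex  "in"
[6,7] S  lex  "built"
[5,7] S\(S\PP)  >  k=6
[0,7] S  <  k=5

[0,7] S   <
  [0,5] S\PP   <
    [0,2] N   >
      [0,1] "map" : N/NP
      [1,2] "heard" : NP
    [2,5] (S\PP)\N   >
      [2,3] "from" : ((S\PP)\N)/N
      [3,5] N   >
        [3,4] "found" : N/S
        [4,5] "ate" : S
  [5,7] S\(S\PP)   >
    [5,6] "in" : (S\(S\PP))/S
    [6,7] "built" : S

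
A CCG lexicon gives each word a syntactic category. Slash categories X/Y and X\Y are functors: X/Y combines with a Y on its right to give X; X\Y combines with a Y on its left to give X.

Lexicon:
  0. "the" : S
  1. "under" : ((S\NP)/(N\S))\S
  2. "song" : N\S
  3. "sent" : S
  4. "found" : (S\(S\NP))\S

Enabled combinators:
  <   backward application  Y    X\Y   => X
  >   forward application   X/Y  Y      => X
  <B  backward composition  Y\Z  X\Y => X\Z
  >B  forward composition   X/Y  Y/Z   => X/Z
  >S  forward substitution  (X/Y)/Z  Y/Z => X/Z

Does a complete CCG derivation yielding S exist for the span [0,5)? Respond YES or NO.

[0,5] S   <
  [0,3] S\NP   >
    [0,2] (S\NP)/(N\S)   <
      [0,1] "the" : S
      [1,2] "under" : ((S\NP)/(N\S))\S
    [2,3] "song" : N\S
  [3,5] S\(S\NP)   <
    [3,4] "sent" : S
    [4,5] "found" : (S\(S\NP))\S

YES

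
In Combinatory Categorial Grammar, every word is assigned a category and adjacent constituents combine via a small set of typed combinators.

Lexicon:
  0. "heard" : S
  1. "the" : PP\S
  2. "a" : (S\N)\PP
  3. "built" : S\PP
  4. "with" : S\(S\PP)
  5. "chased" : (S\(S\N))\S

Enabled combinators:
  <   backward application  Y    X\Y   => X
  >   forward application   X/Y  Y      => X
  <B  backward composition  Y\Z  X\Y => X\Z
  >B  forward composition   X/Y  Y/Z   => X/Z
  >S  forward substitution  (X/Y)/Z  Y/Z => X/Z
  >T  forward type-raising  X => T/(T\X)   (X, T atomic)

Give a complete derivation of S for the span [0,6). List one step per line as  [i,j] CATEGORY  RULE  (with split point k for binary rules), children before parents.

[0,1] S  lex  "heard"
[0,1] PP/(PP\S)  >T
[1,2] PP\S  lex  "the"
[0,2] PP  >  k=1
[2,3] (S\N)\PP  lex  "a"
[0,3] S\N  <  k=2
[3,4] S\PP  lex  "built"
[4,5] S\(S\PP)  lex  "with"
[3,5] S  <  k=4
[5,6] (S\(S\N))\S  lex  "chased"
[3,6] S\(S\N)  <  k=5
[0,6] S  <  k=3

[0,6] S   <
  [0,3] S\N   <
    [0,2] PP   >
      [0,1] PP/(PP\S)   >T
        [0,1] "heard" : S
      [1,2] "the" : PP\S
    [2,3] "a" : (S\N)\PP
  [3,6] S\(S\N)   <
    [3,5] S   <
      [3,4] "built" : S\PP
      [4,5] "with" : S\(S\PP)
    [5,6] "chased" : (S\(S\N))\S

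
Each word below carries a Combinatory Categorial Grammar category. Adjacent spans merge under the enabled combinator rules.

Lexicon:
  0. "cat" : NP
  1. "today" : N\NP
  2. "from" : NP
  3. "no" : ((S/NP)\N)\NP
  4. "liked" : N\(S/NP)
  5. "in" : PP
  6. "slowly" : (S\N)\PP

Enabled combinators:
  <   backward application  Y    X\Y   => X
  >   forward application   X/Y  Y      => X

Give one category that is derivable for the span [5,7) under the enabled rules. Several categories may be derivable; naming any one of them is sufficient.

S\N

[0,7] S   <
  [0,5] N   <
    [0,4] S/NP   <
      [0,2] N   <
        [0,1] "cat" : NP
        [1,2] "today" : N\NP
      [2,4] (S/NP)\N   <
        [2,3] "from" : NP
        [3,4] "no" : ((S/NP)\N)\NP
    [4,5] "liked" : N\(S/NP)
  [5,7] S\N   <
    [5,6] "in" : PP
    [6,7] "slowly" : (S\N)\PP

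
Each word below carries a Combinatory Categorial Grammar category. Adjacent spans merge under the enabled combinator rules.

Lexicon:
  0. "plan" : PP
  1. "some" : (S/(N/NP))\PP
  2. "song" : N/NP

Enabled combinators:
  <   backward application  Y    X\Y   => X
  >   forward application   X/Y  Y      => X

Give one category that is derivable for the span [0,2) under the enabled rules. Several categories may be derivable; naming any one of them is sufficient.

[0,3] S   >
  [0,2] S/(N/NP)   <
    [0,1] "plan" : PP
    [1,2] "some" : (S/(N/NP))\PP
  [2,3] "song" : N/NP

S/(N/NP)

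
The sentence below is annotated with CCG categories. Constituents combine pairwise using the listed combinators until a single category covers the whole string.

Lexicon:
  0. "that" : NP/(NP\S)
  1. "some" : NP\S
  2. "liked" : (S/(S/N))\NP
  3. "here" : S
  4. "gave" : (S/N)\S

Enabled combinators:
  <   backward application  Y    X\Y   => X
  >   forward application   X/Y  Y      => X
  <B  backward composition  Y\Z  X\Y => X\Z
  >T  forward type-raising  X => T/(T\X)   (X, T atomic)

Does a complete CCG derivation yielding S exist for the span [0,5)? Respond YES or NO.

YES

[0,5] S   >
  [0,3] S/(S/N)   <
    [0,2] NP   >
      [0,1] "that" : NP/(NP\S)
      [1,2] "some" : NP\S
    [2,3] "liked" : (S/(S/N))\NP
  [3,5] S/N   <
    [3,4] "here" : S
    [4,5] "gave" : (S/N)\S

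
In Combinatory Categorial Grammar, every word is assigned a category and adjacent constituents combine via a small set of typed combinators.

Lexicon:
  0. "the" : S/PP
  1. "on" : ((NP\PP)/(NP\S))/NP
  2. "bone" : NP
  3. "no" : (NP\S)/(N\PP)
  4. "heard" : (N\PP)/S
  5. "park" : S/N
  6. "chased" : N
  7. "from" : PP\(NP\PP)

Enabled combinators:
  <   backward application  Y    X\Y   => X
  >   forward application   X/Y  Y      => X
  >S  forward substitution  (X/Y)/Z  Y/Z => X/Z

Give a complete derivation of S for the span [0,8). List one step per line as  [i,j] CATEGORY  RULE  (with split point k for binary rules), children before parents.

[0,8] S   >
  [0,1] "the" : S/PP
  [1,8] PP   <
    [1,7] NP\PP   >
      [1,3] (NP\PP)/(NP\S)   >
        [1,2] "on" : ((NP\PP)/(NP\S))/NP
        [2,3] "bone" : NP
      [3,7] NP\S   >
        [3,4] "no" : (NP\S)/(N\PP)
        [4,7] N\PP   >
          [4,5] "heard" : (N\PP)/S
          [5,7] S   >
            [5,6] "park" : S/N
            [6,7] "chased" : N
    [7,8] "from" : PP\(NP\PP)

[0,1] S/PP  lex  "the"
[1,2] ((NP\PP)/(NP\S))/NP  lex  "on"
[2,3] NP  lex  "bone"
[1,3] (NP\PP)/(NP\S)  >  k=2
[3,4] (NP\S)/(N\PP)  lex  "no"
[4,5] (N\PP)/S  lex  "heard"
[5,6] S/N  lex  "park"
[6,7] N  lex  "chased"
[5,7] S  >  k=6
[4,7] N\PP  >  k=5
[3,7] NP\S  >  k=4
[1,7] NP\PP  >  k=3
[7,8] PP\(NP\PP)  lex  "from"
[1,8] PP  <  k=7
[0,8] S  >  k=1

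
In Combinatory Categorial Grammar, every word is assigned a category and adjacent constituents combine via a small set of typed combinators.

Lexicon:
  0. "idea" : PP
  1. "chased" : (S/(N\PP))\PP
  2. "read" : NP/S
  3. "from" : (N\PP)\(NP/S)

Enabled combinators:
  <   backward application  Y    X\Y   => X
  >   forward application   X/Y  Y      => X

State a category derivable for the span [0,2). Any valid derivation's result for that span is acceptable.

S/(N\PP)

[0,4] S   >
  [0,2] S/(N\PP)   <
    [0,1] "idea" : PP
    [1,2] "chased" : (S/(N\PP))\PP
  [2,4] N\PP   <
    [2,3] "read" : NP/S
    [3,4] "from" : (N\PP)\(NP/S)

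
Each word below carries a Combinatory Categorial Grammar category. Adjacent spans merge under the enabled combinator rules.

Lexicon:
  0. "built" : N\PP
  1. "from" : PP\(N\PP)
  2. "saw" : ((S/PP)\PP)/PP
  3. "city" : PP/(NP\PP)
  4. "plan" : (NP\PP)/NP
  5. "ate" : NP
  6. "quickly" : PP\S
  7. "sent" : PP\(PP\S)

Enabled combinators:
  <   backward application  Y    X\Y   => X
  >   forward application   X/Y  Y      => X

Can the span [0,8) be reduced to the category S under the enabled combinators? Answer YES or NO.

[0,8] S   >
  [0,6] S/PP   <
    [0,2] PP   <
      [0,1] "built" : N\PP
      [1,2] "from" : PP\(N\PP)
    [2,6] (S/PP)\PP   >
      [2,3] "saw" : ((S/PP)\PP)/PP
      [3,6] PP   >
        [3,4] "city" : PP/(NP\PP)
        [4,6] NP\PP   >
          [4,5] "plan" : (NP\PP)/NP
          [5,6] "ate" : NP
  [6,8] PP   <
    [6,7] "quickly" : PP\S
    [7,8] "sent" : PP\(PP\S)

YES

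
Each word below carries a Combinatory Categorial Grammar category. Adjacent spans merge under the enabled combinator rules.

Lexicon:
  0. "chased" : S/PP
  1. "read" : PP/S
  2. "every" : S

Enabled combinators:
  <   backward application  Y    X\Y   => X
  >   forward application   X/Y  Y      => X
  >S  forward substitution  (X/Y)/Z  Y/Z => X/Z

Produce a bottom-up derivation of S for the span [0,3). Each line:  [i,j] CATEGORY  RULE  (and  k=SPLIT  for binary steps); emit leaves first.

[0,3] S   >
  [0,1] "chased" : S/PP
  [1,3] PP   >
    [1,2] "read" : PP/S
    [2,3] "every" : S

[0,1] S/PP  lex  "chased"
[1,2] PP/S  lex  "read"
[2,3] S  lex  "every"
[1,3] PP  >  k=2
[0,3] S  >  k=1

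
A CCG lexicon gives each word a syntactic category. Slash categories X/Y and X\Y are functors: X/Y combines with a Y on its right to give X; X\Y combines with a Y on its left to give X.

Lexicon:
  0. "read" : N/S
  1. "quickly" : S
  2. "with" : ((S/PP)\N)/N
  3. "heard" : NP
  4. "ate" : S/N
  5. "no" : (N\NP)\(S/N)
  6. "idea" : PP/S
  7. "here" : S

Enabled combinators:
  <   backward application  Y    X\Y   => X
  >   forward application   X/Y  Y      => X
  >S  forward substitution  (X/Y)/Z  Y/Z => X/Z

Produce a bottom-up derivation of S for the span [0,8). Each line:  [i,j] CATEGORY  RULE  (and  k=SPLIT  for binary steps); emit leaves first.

[0,8] S   >
  [0,6] S/PP   <
    [0,2] N   >
      [0,1] "read" : N/S
      [1,2] "quickly" : S
    [2,6] (S/PP)\N   >
      [2,3] "with" : ((S/PP)\N)/N
      [3,6] N   <
        [3,4] "heard" : NP
        [4,6] N\NP   <
          [4,5] "ate" : S/N
          [5,6] "no" : (N\NP)\(S/N)
  [6,8] PP   >
    [6,7] "idea" : PP/S
    [7,8] "here" : S

[0,1] N/S  lex  "read"
[1,2] S  lex  "quickly"
[0,2] N  >  k=1
[2,3] ((S/PP)\N)/N  lex  "with"
[3,4] NP  lex  "heard"
[4,5] S/N  lex  "ate"
[5,6] (N\NP)\(S/N)  lex  "no"
[4,6] N\NP  <  k=5
[3,6] N  <  k=4
[2,6] (S/PP)\N  >  k=3
[0,6] S/PP  <  k=2
[6,7] PP/S  lex  "idea"
[7,8] S  lex  "here"
[6,8] PP  >  k=7
[0,8] S  >  k=6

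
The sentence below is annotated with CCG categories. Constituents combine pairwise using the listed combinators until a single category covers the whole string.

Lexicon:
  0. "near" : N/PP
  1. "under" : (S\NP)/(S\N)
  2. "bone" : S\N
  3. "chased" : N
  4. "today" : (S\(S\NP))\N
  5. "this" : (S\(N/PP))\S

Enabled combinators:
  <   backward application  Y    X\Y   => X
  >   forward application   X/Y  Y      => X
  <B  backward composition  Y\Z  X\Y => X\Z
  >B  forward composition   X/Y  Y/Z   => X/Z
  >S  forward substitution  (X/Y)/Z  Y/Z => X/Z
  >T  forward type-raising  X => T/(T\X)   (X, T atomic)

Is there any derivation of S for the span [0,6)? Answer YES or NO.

YES

[0,6] S   <
  [0,1] "near" : N/PP
  [1,6] S\(N/PP)   <
    [1,5] S   <
      [1,3] S\NP   >
        [1,2] "under" : (S\NP)/(S\N)
        [2,3] "bone" : S\N
      [3,5] S\(S\NP)   <
        [3,4] "chased" : N
        [4,5] "today" : (S\(S\NP))\N
    [5,6] "this" : (S\(N/PP))\S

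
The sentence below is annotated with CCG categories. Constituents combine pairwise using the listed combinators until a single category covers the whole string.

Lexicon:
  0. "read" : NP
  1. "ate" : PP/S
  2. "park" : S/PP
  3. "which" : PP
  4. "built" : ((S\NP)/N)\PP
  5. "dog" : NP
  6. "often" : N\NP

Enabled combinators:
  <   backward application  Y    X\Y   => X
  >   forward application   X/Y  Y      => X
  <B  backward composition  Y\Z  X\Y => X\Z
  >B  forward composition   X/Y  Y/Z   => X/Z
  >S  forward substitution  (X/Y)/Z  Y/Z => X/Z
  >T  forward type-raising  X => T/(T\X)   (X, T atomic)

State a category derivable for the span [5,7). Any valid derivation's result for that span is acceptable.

[0,7] S   <
  [0,1] "read" : NP
  [1,7] S\NP   >
    [1,5] (S\NP)/N   <
      [1,4] PP   >
        [1,2] "ate" : PP/S
        [2,4] S   >
          [2,3] "park" : S/PP
          [3,4] "which" : PP
      [4,5] "built" : ((S\NP)/N)\PP
    [5,7] N   <
      [5,6] "dog" : NP
      [6,7] "often" : N\NP

N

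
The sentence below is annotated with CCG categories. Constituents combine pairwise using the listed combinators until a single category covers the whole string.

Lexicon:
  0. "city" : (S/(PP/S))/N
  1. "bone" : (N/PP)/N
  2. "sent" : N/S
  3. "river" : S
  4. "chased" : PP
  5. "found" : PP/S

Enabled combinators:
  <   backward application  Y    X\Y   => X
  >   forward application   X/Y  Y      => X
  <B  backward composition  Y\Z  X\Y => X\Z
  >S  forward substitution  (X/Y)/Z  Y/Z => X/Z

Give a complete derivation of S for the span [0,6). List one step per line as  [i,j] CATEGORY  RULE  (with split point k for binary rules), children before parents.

[0,6] S   >
  [0,5] S/(PP/S)   >
    [0,1] "city" : (S/(PP/S))/N
    [1,5] N   >
      [1,4] N/PP   >
        [1,2] "bone" : (N/PP)/N
        [2,4] N   >
          [2,3] "sent" : N/S
          [3,4] "river" : S
      [4,5] "chased" : PP
  [5,6] "found" : PP/S

[0,1] (S/(PP/S))/N  lex  "city"
[1,2] (N/PP)/N  lex  "bone"
[2,3] N/S  lex  "sent"
[3,4] S  lex  "river"
[2,4] N  >  k=3
[1,4] N/PP  >  k=2
[4,5] PP  lex  "chased"
[1,5] N  >  k=4
[0,5] S/(PP/S)  >  k=1
[5,6] PP/S  lex  "found"
[0,6] S  >  k=5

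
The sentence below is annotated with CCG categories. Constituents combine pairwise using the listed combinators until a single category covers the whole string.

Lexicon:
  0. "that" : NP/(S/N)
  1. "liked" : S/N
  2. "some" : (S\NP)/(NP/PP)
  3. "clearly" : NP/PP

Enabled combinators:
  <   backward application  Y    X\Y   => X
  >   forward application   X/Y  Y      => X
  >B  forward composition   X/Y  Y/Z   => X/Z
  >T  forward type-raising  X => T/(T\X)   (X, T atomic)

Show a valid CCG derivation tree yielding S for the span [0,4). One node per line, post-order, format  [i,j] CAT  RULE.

[0,4] S   <
  [0,2] NP   >
    [0,1] "that" : NP/(S/N)
    [1,2] "liked" : S/N
  [2,4] S\NP   >
    [2,3] "some" : (S\NP)/(NP/PP)
    [3,4] "clearly" : NP/PP

[0,1] NP/(S/N)  lex  "that"
[1,2] S/N  lex  "liked"
[0,2] NP  >  k=1
[2,3] (S\NP)/(NP/PP)  lex  "some"
[3,4] NP/PP  lex  "clearly"
[2,4] S\NP  >  k=3
[0,4] S  <  k=2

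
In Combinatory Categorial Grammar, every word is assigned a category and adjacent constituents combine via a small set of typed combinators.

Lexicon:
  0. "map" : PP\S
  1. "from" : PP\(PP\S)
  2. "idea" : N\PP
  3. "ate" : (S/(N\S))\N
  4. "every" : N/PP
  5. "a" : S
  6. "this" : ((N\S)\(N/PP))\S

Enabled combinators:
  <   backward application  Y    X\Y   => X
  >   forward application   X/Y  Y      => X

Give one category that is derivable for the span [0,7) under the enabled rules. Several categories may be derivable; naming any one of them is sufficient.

[0,7] S   >
  [0,4] S/(N\S)   <
    [0,3] N   <
      [0,2] PP   <
        [0,1] "map" : PP\S
        [1,2] "from" : PP\(PP\S)
      [2,3] "idea" : N\PP
    [3,4] "ate" : (S/(N\S))\N
  [4,7] N\S   <
    [4,5] "every" : N/PP
    [5,7] (N\S)\(N/PP)   <
      [5,6] "a" : S
      [6,7] "this" : ((N\S)\(N/PP))\S

S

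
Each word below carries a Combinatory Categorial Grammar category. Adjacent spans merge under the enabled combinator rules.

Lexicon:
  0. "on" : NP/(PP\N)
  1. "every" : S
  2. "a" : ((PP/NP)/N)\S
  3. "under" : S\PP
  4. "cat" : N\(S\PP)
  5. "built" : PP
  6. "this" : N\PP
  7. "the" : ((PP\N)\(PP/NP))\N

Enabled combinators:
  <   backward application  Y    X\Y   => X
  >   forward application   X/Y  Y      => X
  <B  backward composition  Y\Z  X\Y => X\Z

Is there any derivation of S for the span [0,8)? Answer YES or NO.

NP/(PP\N) S ((PP/NP)/N)\S S\PP N\(S\PP) PP N\PP ((PP\N)\(PP/NP))\N
CKY chart[0,8] = {NP}; S ∉ chart

NO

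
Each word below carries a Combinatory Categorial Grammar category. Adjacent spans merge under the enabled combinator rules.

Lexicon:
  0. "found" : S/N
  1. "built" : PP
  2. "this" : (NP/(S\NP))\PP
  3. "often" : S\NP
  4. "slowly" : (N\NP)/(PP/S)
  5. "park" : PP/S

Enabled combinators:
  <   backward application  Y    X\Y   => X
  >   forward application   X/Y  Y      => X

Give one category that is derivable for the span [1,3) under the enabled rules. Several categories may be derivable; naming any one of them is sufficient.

[0,6] S   >
  [0,1] "found" : S/N
  [1,6] N   <
    [1,4] NP   >
      [1,3] NP/(S\NP)   <
        [1,2] "built" : PP
        [2,3] "this" : (NP/(S\NP))\PP
      [3,4] "often" : S\NP
    [4,6] N\NP   >
      [4,5] "slowly" : (N\NP)/(PP/S)
      [5,6] "park" : PP/S

NP/(S\NP)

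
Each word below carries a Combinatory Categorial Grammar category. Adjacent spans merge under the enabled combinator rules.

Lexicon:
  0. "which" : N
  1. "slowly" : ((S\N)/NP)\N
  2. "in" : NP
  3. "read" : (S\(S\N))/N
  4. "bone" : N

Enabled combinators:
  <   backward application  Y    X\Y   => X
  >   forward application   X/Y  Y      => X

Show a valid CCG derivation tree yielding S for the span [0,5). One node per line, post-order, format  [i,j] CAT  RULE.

[0,1] N  lex  "which"
[1,2] ((S\N)/NP)\N  lex  "slowly"
[0,2] (S\N)/NP  <  k=1
[2,3] NP  lex  "in"
[0,3] S\N  >  k=2
[3,4] (S\(S\N))/N  lex  "read"
[4,5] N  lex  "bone"
[3,5] S\(S\N)  >  k=4
[0,5] S  <  k=3

[0,5] S   <
  [0,3] S\N   >
    [0,2] (S\N)/NP   <
      [0,1] "which" : N
      [1,2] "slowly" : ((S\N)/NP)\N
    [2,3] "in" : NP
  [3,5] S\(S\N)   >
    [3,4] "read" : (S\(S\N))/N
    [4,5] "bone" : N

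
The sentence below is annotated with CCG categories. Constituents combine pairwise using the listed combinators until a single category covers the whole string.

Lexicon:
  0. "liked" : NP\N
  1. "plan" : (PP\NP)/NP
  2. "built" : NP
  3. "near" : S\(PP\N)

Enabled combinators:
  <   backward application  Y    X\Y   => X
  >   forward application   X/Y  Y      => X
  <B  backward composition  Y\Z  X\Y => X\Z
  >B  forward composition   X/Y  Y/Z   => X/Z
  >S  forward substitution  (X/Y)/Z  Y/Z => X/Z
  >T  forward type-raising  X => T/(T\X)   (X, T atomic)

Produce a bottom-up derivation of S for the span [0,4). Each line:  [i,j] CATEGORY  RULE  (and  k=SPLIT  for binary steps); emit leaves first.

[0,4] S   <
  [0,3] PP\N   <B
    [0,1] "liked" : NP\N
    [1,3] PP\NP   >
      [1,2] "plan" : (PP\NP)/NP
      [2,3] "built" : NP
  [3,4] "near" : S\(PP\N)

[0,1] NP\N  lex  "liked"
[1,2] (PP\NP)/NP  lex  "plan"
[2,3] NP  lex  "built"
[1,3] PP\NP  >  k=2
[0,3] PP\N  <B  k=1
[3,4] S\(PP\N)  lex  "near"
[0,4] S  <  k=3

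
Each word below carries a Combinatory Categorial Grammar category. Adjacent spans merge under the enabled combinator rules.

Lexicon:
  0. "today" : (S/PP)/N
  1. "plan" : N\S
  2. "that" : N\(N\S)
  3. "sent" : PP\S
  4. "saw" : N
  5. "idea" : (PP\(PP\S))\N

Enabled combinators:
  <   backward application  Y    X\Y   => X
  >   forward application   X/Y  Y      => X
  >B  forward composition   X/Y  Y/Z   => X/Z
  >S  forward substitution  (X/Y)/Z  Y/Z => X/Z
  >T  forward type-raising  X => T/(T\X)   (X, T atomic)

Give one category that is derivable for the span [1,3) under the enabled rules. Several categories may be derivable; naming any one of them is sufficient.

N

[0,6] S   >
  [0,3] S/PP   >
    [0,1] "today" : (S/PP)/N
    [1,3] N   <
      [1,2] "plan" : N\S
      [2,3] "that" : N\(N\S)
  [3,6] PP   <
    [3,4] "sent" : PP\S
    [4,6] PP\(PP\S)   <
      [4,5] "saw" : N
      [5,6] "idea" : (PP\(PP\S))\N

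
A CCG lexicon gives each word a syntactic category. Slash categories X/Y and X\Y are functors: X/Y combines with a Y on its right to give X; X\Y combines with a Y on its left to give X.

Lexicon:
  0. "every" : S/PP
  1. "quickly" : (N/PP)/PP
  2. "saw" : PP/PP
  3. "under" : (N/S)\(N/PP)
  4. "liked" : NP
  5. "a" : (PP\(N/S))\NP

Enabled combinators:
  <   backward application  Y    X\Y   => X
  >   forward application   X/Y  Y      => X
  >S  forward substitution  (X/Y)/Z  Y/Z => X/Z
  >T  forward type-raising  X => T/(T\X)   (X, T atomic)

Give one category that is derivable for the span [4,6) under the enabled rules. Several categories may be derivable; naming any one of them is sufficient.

PP\(N/S)

[0,6] S   >
  [0,1] "every" : S/PP
  [1,6] PP   <
    [1,4] N/S   <
      [1,3] N/PP   >S
        [1,2] "quickly" : (N/PP)/PP
        [2,3] "saw" : PP/PP
      [3,4] "under" : (N/S)\(N/PP)
    [4,6] PP\(N/S)   <
      [4,5] "liked" : NP
      [5,6] "a" : (PP\(N/S))\NP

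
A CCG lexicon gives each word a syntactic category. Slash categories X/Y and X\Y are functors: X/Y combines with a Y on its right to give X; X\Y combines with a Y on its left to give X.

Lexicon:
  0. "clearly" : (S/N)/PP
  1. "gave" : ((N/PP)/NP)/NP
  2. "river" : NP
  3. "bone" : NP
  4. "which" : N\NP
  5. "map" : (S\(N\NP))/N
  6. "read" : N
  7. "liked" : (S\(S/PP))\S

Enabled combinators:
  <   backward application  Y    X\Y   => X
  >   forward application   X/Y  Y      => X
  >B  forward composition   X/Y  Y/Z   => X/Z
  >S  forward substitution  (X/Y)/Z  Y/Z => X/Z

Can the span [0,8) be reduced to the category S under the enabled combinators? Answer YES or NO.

[0,8] S   <
  [0,4] S/PP   >S
    [0,1] "clearly" : (S/N)/PP
    [1,4] N/PP   >
      [1,3] (N/PP)/NP   >
        [1,2] "gave" : ((N/PP)/NP)/NP
        [2,3] "river" : NP
      [3,4] "bone" : NP
  [4,8] S\(S/PP)   <
    [4,7] S   <
      [4,5] "which" : N\NP
      [5,7] S\(N\NP)   >
        [5,6] "map" : (S\(N\NP))/N
        [6,7] "read" : N
    [7,8] "liked" : (S\(S/PP))\S

YES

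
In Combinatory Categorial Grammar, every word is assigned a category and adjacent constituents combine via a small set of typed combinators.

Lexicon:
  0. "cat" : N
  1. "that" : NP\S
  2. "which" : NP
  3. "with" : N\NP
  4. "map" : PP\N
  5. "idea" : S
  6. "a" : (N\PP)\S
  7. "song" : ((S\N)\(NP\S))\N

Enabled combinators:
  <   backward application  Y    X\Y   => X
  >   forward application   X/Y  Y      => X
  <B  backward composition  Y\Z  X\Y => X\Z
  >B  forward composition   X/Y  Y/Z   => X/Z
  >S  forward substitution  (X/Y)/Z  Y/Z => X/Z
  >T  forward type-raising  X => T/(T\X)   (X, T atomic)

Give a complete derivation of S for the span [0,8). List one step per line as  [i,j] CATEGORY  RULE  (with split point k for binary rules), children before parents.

[0,8] S   <
  [0,1] "cat" : N
  [1,8] S\N   <
    [1,2] "that" : NP\S
    [2,8] (S\N)\(NP\S)   <
      [2,7] N   >
        [2,3] N/(N\NP)   >T
          [2,3] "which" : NP
        [3,7] N\NP   <B
          [3,5] PP\NP   <B
            [3,4] "with" : N\NP
            [4,5] "map" : PP\N
          [5,7] N\PP   <
            [5,6] "idea" : S
            [6,7] "a" : (N\PP)\S
      [7,8] "song" : ((S\N)\(NP\S))\N

[0,1] N  lex  "cat"
[1,2] NP\S  lex  "that"
[2,3] NP  lex  "which"
[2,3] N/(N\NP)  >T
[3,4] N\NP  lex  "with"
[4,5] PP\N  lex  "map"
[3,5] PP\NP  <B  k=4
[5,6] S  lex  "idea"
[6,7] (N\PP)\S  lex  "a"
[5,7] N\PP  <  k=6
[3,7] N\NP  <B  k=5
[2,7] N  >  k=3
[7,8] ((S\N)\(NP\S))\N  lex  "song"
[2,8] (S\N)\(NP\S)  <  k=7
[1,8] S\N  <  k=2
[0,8] S  <  k=1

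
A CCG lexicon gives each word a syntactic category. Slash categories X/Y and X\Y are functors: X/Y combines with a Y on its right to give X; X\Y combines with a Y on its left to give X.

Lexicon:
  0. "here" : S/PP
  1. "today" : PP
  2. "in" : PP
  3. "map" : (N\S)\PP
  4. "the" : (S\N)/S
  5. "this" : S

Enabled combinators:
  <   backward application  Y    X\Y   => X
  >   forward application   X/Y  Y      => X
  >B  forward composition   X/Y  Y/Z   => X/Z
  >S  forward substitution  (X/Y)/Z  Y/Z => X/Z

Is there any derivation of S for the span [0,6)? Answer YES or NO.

YES

[0,6] S   <
  [0,4] N   <
    [0,2] S   >
      [0,1] "here" : S/PP
      [1,2] "today" : PP
    [2,4] N\S   <
      [2,3] "in" : PP
      [3,4] "map" : (N\S)\PP
  [4,6] S\N   >
    [4,5] "the" : (S\N)/S
    [5,6] "this" : S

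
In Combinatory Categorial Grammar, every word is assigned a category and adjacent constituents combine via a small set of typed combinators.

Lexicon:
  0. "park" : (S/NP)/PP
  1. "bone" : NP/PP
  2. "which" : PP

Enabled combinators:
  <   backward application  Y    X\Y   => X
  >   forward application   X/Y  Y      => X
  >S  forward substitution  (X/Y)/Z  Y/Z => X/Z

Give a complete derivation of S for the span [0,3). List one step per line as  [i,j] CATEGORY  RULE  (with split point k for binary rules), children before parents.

[0,1] (S/NP)/PP  lex  "park"
[1,2] NP/PP  lex  "bone"
[0,2] S/PP  >S  k=1
[2,3] PP  lex  "which"
[0,3] S  >  k=2

[0,3] S   >
  [0,2] S/PP   >S
    [0,1] "park" : (S/NP)/PP
    [1,2] "bone" : NP/PP
  [2,3] "which" : PP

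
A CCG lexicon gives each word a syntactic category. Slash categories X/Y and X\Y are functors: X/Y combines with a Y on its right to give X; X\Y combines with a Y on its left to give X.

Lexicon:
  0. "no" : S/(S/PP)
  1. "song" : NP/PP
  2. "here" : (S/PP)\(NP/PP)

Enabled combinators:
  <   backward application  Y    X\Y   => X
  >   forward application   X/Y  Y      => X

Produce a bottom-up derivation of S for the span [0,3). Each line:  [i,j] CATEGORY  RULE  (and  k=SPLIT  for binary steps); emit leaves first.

[0,1] S/(S/PP)  lex  "no"
[1,2] NP/PP  lex  "song"
[2,3] (S/PP)\(NP/PP)  lex  "here"
[1,3] S/PP  <  k=2
[0,3] S  >  k=1

[0,3] S   >
  [0,1] "no" : S/(S/PP)
  [1,3] S/PP   <
    [1,2] "song" : NP/PP
    [2,3] "here" : (S/PP)\(NP/PP)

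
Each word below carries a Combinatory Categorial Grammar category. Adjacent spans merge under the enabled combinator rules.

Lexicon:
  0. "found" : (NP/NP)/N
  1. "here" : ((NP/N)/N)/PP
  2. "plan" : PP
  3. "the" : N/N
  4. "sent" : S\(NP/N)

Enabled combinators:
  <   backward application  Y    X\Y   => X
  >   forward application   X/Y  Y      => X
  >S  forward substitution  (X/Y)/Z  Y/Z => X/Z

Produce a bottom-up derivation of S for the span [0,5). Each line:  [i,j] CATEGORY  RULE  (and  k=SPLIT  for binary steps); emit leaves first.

[0,1] (NP/NP)/N  lex  "found"
[1,2] ((NP/N)/N)/PP  lex  "here"
[2,3] PP  lex  "plan"
[1,3] (NP/N)/N  >  k=2
[3,4] N/N  lex  "the"
[1,4] NP/N  >S  k=3
[0,4] NP/N  >S  k=1
[4,5] S\(NP/N)  lex  "sent"
[0,5] S  <  k=4

[0,5] S   <
  [0,4] NP/N   >S
    [0,1] "found" : (NP/NP)/N
    [1,4] NP/N   >S
      [1,3] (NP/N)/N   >
        [1,2] "here" : ((NP/N)/N)/PP
        [2,3] "plan" : PP
      [3,4] "the" : N/N
  [4,5] "sent" : S\(NP/N)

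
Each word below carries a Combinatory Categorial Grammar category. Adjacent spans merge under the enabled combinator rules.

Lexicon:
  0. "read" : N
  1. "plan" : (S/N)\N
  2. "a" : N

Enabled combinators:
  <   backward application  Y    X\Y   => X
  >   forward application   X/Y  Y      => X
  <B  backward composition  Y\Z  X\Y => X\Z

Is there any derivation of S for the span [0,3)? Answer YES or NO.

YES

[0,3] S   >
  [0,2] S/N   <
    [0,1] "read" : N
    [1,2] "plan" : (S/N)\N
  [2,3] "a" : N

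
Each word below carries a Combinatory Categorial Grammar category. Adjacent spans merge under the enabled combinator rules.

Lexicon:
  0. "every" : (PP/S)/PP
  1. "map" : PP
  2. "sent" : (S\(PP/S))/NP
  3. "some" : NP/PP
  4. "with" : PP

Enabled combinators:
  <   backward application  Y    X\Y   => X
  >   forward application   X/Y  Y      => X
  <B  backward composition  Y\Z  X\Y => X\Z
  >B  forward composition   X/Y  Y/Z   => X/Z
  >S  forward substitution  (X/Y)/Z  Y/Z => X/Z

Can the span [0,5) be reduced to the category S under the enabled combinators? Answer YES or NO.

[0,5] S   <
  [0,2] PP/S   >
    [0,1] "every" : (PP/S)/PP
    [1,2] "map" : PP
  [2,5] S\(PP/S)   >
    [2,3] "sent" : (S\(PP/S))/NP
    [3,5] NP   >
      [3,4] "some" : NP/PP
      [4,5] "with" : PP

YES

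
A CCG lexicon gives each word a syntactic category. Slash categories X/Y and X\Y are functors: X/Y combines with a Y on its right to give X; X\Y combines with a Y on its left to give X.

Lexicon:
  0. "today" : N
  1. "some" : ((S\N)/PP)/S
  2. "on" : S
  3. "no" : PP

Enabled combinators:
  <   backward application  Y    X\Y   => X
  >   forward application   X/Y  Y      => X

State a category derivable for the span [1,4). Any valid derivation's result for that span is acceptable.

[0,4] S   <
  [0,1] "today" : N
  [1,4] S\N   >
    [1,3] (S\N)/PP   >
      [1,2] "some" : ((S\N)/PP)/S
      [2,3] "on" : S
    [3,4] "no" : PP

S\N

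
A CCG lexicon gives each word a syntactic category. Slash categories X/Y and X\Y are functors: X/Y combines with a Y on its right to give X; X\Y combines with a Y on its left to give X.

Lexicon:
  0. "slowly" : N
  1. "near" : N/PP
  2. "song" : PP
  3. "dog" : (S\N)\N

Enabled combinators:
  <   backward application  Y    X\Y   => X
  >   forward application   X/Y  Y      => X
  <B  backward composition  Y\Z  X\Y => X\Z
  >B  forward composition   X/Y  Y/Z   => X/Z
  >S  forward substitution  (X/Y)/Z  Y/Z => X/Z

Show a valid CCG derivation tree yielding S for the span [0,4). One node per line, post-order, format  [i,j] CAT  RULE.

[0,4] S   <
  [0,1] "slowly" : N
  [1,4] S\N   <
    [1,3] N   >
      [1,2] "near" : N/PP
      [2,3] "song" : PP
    [3,4] "dog" : (S\N)\N

[0,1] N  lex  "slowly"
[1,2] N/PP  lex  "near"
[2,3] PP  lex  "song"
[1,3] N  >  k=2
[3,4] (S\N)\N  lex  "dog"
[1,4] S\N  <  k=3
[0,4] S  <  k=1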